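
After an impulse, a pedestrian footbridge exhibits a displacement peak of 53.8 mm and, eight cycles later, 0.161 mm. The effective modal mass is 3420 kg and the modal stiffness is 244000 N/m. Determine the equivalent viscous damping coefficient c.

6640 N·s/m

Logarithmic decrement δ = (1/n)·ln(x₀/x_n) = (1/8)·ln(53.8/0.161) = (1/8)·ln(334.2) = 0.7265.
ζ = δ/√(4π² + δ²) = 0.7265/√(39.48 + 0.528) = 0.7265/6.325 = 0.1149.
c = ζ · 2√(km) = 0.1149 × 2√(244000 × 3420) = 0.1149 × 57770 = 6636 N·s/m.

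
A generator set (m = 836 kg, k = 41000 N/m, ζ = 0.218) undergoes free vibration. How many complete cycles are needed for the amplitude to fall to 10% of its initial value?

Logarithmic decrement δ = 2πζ/√(1 − ζ²) = 2π × 0.2180/√(1 − 0.0475) = 1.403.
x_n/x₀ = e^(−nδ) ≤ 0.1; take ln: n ≥ ln(1/0.1)/δ = 2.303/1.403 = 1.641.
So 2 complete cycles are required.

2 cycles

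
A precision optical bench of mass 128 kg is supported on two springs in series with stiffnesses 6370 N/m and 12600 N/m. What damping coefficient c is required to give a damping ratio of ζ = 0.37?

545 N·s/m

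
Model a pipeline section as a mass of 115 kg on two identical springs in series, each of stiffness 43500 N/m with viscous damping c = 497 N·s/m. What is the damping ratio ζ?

Series springs: 1/k_eq = 2/43500, so k_eq = 43500/2 = 21750 N/m.
ω_n = √(k_eq/m) = √(21750/115) = 13.75 rad/s.
Critical damping c_c = 2√(k_eq·m) = 2√(21750 × 115) = 3163 N·s/m, so ζ = c/c_c = 497/3163 = 0.1571.

0.157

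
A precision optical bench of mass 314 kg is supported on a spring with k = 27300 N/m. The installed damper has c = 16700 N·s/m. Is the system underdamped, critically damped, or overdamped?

overdamped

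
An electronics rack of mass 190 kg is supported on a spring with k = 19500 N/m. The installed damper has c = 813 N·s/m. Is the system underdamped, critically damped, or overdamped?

underdamped

c_c = 2√(k·m) = 3850 N·s/m; ζ = c/c_c = 813/3850 = 0.211.
Since ζ < 1 the system is underdamped.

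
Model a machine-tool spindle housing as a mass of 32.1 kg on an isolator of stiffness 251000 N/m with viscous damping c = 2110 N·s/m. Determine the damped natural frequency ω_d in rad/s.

ω_n = √(k/m) = √(251000/32.1) = 88.43 rad/s.
Critical damping c_c = 2√(k·m) = 2√(251000 × 32.1) = 5677 N·s/m, so ζ = c/c_c = 2110/5677 = 0.3717.
ω_d = ω_n√(1 − ζ²) = 88.43 × √(1 − 0.138) = 82.09 rad/s.

82.1 rad/s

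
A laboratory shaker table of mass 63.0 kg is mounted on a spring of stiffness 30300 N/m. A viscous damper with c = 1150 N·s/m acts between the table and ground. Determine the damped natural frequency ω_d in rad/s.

19.9 rad/s

ω_n = √(k/m) = √(30300/63.0) = 21.93 rad/s.
Critical damping c_c = 2√(k·m) = 2√(30300 × 63.0) = 2763 N·s/m, so ζ = c/c_c = 1150/2763 = 0.4162.
ω_d = ω_n√(1 − ζ²) = 21.93 × √(1 − 0.173) = 19.94 rad/s.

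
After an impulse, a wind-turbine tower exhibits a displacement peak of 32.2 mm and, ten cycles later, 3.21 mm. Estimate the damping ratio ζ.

0.0367

Logarithmic decrement δ = (1/n)·ln(x₀/x_n) = (1/10)·ln(32.2/3.21) = (1/10)·ln(10.03) = 0.2306.
ζ = δ/√(4π² + δ²) = 0.2306/√(39.48 + 0.0532) = 0.2306/6.287 = 0.03667.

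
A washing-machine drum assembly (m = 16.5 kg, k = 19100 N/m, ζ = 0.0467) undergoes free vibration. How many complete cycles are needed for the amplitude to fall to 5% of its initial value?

11 cycles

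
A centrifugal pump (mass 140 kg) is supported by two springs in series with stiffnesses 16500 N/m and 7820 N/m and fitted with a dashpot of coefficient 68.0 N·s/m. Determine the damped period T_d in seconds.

1.02 s

Series springs: 1/k_eq = 1/16500 + 1/7820 = 0.0001885, so k_eq = 5306 N/m.
ω_n = √(k_eq/m) = √(5306/140) = 6.156 rad/s.
Critical damping c_c = 2√(k_eq·m) = 2√(5306 × 140) = 1724 N·s/m, so ζ = c/c_c = 68.0/1724 = 0.03945.
ω_d = ω_n√(1 − ζ²) = 6.156 × √(1 − 0.00156) = 6.151 rad/s.
T_d = 2π/ω_d = 1.021 s.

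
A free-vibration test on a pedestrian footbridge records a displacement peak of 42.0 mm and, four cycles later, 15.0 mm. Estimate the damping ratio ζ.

0.0409

Logarithmic decrement δ = (1/n)·ln(x₀/x_n) = (1/4)·ln(42.0/15.0) = (1/4)·ln(2.800) = 0.2574.
ζ = δ/√(4π² + δ²) = 0.2574/√(39.48 + 0.0663) = 0.2574/6.288 = 0.04093.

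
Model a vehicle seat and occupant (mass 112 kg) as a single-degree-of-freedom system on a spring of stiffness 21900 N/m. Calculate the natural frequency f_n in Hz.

2.23 Hz

ω_n = √(k/m) = √(21900/112) = √195.5 = 13.98 rad/s.
f_n = ω_n/(2π) = 13.98/6.283 = 2.226 Hz.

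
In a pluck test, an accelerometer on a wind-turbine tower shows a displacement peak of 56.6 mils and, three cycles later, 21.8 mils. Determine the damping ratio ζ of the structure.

0.0506

Logarithmic decrement δ = (1/n)·ln(x₀/x_n) = (1/3)·ln(56.6/21.8) = (1/3)·ln(2.596) = 0.3180.
ζ = δ/√(4π² + δ²) = 0.3180/√(39.48 + 0.101) = 0.3180/6.291 = 0.05055.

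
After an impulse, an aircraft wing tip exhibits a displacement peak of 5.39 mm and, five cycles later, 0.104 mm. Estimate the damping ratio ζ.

0.125

Logarithmic decrement δ = (1/n)·ln(x₀/x_n) = (1/5)·ln(5.39/0.104) = (1/5)·ln(51.83) = 0.7896.
ζ = δ/√(4π² + δ²) = 0.7896/√(39.48 + 0.623) = 0.7896/6.333 = 0.1247.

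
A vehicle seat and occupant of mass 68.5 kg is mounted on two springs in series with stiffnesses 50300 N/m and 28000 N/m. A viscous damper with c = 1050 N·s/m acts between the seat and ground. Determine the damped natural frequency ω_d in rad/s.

14.3 rad/s

Series springs: 1/k_eq = 1/50300 + 1/28000 = 5.560×10^-5, so k_eq = 17990 N/m.
ω_n = √(k_eq/m) = √(17990/68.5) = 16.20 rad/s.
Critical damping c_c = 2√(k_eq·m) = 2√(17990 × 68.5) = 2220 N·s/m, so ζ = c/c_c = 1050/2220 = 0.4730.
ω_d = ω_n√(1 − ζ²) = 16.20 × √(1 − 0.224) = 14.28 rad/s.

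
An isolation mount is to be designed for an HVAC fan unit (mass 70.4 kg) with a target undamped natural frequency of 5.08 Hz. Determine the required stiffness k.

71700 N/m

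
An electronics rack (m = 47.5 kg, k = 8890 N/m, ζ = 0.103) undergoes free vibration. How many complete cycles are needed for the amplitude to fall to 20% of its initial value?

Logarithmic decrement δ = 2πζ/√(1 − ζ²) = 2π × 0.1030/√(1 − 0.0106) = 0.6506.
x_n/x₀ = e^(−nδ) ≤ 0.2; take ln: n ≥ ln(1/0.2)/δ = 1.609/0.6506 = 2.474.
So 3 complete cycles are required.

3 cycles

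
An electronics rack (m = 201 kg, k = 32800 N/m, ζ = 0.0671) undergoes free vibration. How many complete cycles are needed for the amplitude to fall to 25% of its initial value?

Logarithmic decrement δ = 2πζ/√(1 − ζ²) = 2π × 0.06710/√(1 − 0.00450) = 0.4226.
x_n/x₀ = e^(−nδ) ≤ 0.25; take ln: n ≥ ln(1/0.25)/δ = 1.386/0.4226 = 3.281.
So 4 complete cycles are required.

4 cycles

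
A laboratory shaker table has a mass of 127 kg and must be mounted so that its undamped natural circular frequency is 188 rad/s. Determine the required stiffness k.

4490000 N/m

k = m·ω_n² = 127 × 188.0² = 127 × 35340 = 4489000 N/m.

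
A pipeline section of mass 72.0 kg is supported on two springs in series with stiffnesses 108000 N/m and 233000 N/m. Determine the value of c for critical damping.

Series springs: 1/k_eq = 1/108000 + 1/233000 = 1.355×10^-5, so k_eq = 73790 N/m.
c_c = 2√(k_eq·m) = 2√(73790 × 72.0) = 2 × 2305 = 4610 N·s/m.

4610 N·s/m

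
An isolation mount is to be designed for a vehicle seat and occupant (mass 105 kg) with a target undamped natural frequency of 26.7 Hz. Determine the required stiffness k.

ω_n = 2πf_n = 2π × 26.7 = 167.8 rad/s.
k = m·ω_n² = 105 × 167.8² = 105 × 28140 = 2955000 N/m.

2960000 N/m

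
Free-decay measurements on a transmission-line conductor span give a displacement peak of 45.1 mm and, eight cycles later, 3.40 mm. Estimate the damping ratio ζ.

Logarithmic decrement δ = (1/n)·ln(x₀/x_n) = (1/8)·ln(45.1/3.40) = (1/8)·ln(13.26) = 0.3231.
ζ = δ/√(4π² + δ²) = 0.3231/√(39.48 + 0.104) = 0.3231/6.291 = 0.05136.

0.0514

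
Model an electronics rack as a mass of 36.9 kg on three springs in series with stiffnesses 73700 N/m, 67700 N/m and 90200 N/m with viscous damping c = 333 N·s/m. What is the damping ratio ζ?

0.172

Series springs: 1/k_eq = 1/73700 + 1/67700 + 1/90200 = 3.943×10^-5, so k_eq = 25360 N/m.
ω_n = √(k_eq/m) = √(25360/36.9) = 26.22 rad/s.
Critical damping c_c = 2√(k_eq·m) = 2√(25360 × 36.9) = 1935 N·s/m, so ζ = c/c_c = 333/1935 = 0.1721.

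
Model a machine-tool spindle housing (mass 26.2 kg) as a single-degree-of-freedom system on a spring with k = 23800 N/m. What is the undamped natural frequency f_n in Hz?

ω_n = √(k/m) = √(23800/26.2) = √908.4 = 30.14 rad/s.
f_n = ω_n/(2π) = 30.14/6.283 = 4.797 Hz.

4.80 Hz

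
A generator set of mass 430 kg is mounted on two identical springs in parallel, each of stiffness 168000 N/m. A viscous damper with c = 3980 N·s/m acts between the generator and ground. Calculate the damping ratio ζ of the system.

Parallel springs add: k_eq = 2 × 168000 = 336000 N/m.
ω_n = √(k_eq/m) = √(336000/430) = 27.95 rad/s.
Critical damping c_c = 2√(k_eq·m) = 2√(336000 × 430) = 24040 N·s/m, so ζ = c/c_c = 3980/24040 = 0.1656.

0.166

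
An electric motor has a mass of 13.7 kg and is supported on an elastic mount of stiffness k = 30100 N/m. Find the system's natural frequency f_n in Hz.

7.46 Hz

ω_n = √(k/m) = √(30100/13.7) = √2197 = 46.87 rad/s.
f_n = ω_n/(2π) = 46.87/6.283 = 7.460 Hz.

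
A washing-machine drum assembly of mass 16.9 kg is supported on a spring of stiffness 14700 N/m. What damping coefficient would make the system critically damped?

997 N·s/m

c_c = 2√(k·m) = 2√(14700 × 16.9) = 2 × 498.4 = 996.9 N·s/m.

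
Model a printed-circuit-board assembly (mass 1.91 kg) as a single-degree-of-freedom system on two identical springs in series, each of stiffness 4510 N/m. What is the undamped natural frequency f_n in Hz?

5.47 Hz

Series springs: 1/k_eq = 2/4510, so k_eq = 4510/2 = 2255 N/m.
ω_n = √(k_eq/m) = √(2255/1.91) = √1181 = 34.36 rad/s.
f_n = ω_n/(2π) = 34.36/6.283 = 5.469 Hz.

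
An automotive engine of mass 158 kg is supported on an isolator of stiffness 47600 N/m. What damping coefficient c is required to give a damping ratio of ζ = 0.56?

c_c = 2√(k·m) = 2√(47600 × 158) = 5485 N·s/m.
c = ζ·c_c = 0.56 × 5485 = 3071 N·s/m.

3070 N·s/m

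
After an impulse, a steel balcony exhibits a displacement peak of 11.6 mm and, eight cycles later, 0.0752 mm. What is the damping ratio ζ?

0.0997

Logarithmic decrement δ = (1/n)·ln(x₀/x_n) = (1/8)·ln(11.6/0.0752) = (1/8)·ln(154.3) = 0.6298.
ζ = δ/√(4π² + δ²) = 0.6298/√(39.48 + 0.397) = 0.6298/6.315 = 0.09974.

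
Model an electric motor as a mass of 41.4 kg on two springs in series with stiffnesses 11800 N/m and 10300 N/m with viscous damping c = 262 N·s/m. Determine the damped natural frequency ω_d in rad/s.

Series springs: 1/k_eq = 1/11800 + 1/10300 = 0.0001818, so k_eq = 5500 N/m.
ω_n = √(k_eq/m) = √(5500/41.4) = 11.53 rad/s.
Critical damping c_c = 2√(k_eq·m) = 2√(5500 × 41.4) = 954.3 N·s/m, so ζ = c/c_c = 262/954.3 = 0.2745.
ω_d = ω_n√(1 − ζ²) = 11.53 × √(1 − 0.0754) = 11.08 rad/s.

11.1 rad/s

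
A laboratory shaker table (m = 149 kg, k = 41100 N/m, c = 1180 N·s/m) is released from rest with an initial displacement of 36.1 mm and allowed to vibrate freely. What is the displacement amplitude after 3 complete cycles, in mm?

ζ = c/(2√(km)) = 1180/(2√(41100 × 149)) = 1180/4949 = 0.2384.
Logarithmic decrement δ = 2πζ/√(1 − ζ²) = 2π × 0.2384/√(1 − 0.0568) = 1.543.
After n cycles, x_n/x₀ = e^(−nδ), so x_3 = 36.1 × e^(−3 × 1.543) = 36.1 × 0.009779 = 0.3530 mm.

0.353 mm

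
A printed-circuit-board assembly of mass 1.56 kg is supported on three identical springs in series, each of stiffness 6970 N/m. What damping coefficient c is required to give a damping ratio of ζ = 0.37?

Series springs: 1/k_eq = 3/6970, so k_eq = 6970/3 = 2323 N/m.
c_c = 2√(k_eq·m) = 2√(2323 × 1.56) = 120.4 N·s/m.
c = ζ·c_c = 0.37 × 120.4 = 44.55 N·s/m.

44.6 N·s/m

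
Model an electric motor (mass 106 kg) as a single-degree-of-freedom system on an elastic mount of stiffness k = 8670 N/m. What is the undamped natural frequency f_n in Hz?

1.44 Hz

ω_n = √(k/m) = √(8670/106) = √81.79 = 9.044 rad/s.
f_n = ω_n/(2π) = 9.044/6.283 = 1.439 Hz.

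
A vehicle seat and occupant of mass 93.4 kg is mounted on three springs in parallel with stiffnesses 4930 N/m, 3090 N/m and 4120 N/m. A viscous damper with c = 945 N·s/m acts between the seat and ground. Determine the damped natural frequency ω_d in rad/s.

10.2 rad/s

Parallel springs add: k_eq = 4930 + 3090 + 4120 = 12140 N/m.
ω_n = √(k_eq/m) = √(12140/93.4) = 11.40 rad/s.
Critical damping c_c = 2√(k_eq·m) = 2√(12140 × 93.4) = 2130 N·s/m, so ζ = c/c_c = 945/2130 = 0.4437.
ω_d = ω_n√(1 − ζ²) = 11.40 × √(1 − 0.197) = 10.22 rad/s.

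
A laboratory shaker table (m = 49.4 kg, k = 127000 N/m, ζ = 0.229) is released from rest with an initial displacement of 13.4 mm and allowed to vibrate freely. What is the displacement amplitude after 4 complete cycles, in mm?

0.0363 mm

Logarithmic decrement δ = 2πζ/√(1 − ζ²) = 2π × 0.2290/√(1 − 0.0524) = 1.478.
After n cycles, x_n/x₀ = e^(−nδ), so x_4 = 13.4 × e^(−4 × 1.478) = 13.4 × 0.002705 = 0.03625 mm.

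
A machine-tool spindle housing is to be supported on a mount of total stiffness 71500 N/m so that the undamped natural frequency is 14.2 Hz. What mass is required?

8.98 kg

ω_n = 2πf_n = 2π × 14.2 = 89.22 rad/s.
m = k/ω_n² = 71500/89.22² = 71500/7960 = 8.982 kg.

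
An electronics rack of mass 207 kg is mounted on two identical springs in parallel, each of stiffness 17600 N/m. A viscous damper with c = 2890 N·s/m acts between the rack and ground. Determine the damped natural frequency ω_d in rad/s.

11.0 rad/s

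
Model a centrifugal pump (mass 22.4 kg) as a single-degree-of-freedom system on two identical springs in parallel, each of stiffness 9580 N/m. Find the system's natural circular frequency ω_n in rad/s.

Parallel springs add: k_eq = 2 × 9580 = 19160 N/m.
ω_n = √(k_eq/m) = √(19160/22.4) = √855.4 = 29.25 rad/s.

29.2 rad/s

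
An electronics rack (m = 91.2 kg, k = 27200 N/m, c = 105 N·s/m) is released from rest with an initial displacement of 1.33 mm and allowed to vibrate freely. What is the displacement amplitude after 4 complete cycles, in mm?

ζ = c/(2√(km)) = 105/(2√(27200 × 91.2)) = 105/3150 = 0.03333.
Logarithmic decrement δ = 2πζ/√(1 − ζ²) = 2π × 0.03333/√(1 − 0.00111) = 0.2096.
After n cycles, x_n/x₀ = e^(−nδ), so x_4 = 1.33 × e^(−4 × 0.2096) = 1.33 × 0.4325 = 0.5752 mm.

0.575 mm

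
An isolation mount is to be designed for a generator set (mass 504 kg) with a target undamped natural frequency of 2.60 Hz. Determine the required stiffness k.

135000 N/m

ω_n = 2πf_n = 2π × 2.60 = 16.34 rad/s.
k = m·ω_n² = 504 × 16.34² = 504 × 266.9 = 134500 N/m.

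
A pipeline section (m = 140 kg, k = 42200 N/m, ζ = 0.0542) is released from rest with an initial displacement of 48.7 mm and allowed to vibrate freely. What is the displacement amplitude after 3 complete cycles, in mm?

Logarithmic decrement δ = 2πζ/√(1 − ζ²) = 2π × 0.05420/√(1 − 0.00294) = 0.3410.
After n cycles, x_n/x₀ = e^(−nδ), so x_3 = 48.7 × e^(−3 × 0.3410) = 48.7 × 0.3595 = 17.51 mm.

17.5 mm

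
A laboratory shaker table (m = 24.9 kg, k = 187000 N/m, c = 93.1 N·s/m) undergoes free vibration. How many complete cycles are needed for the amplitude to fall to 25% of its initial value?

11 cycles

ζ = c/(2√(km)) = 93.1/(2√(187000 × 24.9)) = 93.1/4316 = 0.02157.
Logarithmic decrement δ = 2πζ/√(1 − ζ²) = 2π × 0.02157/√(1 − 0.000465) = 0.1356.
x_n/x₀ = e^(−nδ) ≤ 0.25; take ln: n ≥ ln(1/0.25)/δ = 1.386/0.1356 = 10.23.
So 11 complete cycles are required.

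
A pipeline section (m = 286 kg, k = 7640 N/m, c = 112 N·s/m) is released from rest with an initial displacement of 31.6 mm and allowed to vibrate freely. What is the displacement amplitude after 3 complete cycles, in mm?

ζ = c/(2√(km)) = 112/(2√(7640 × 286)) = 112/2956 = 0.03788.
Logarithmic decrement δ = 2πζ/√(1 − ζ²) = 2π × 0.03788/√(1 − 0.00144) = 0.2382.
After n cycles, x_n/x₀ = e^(−nδ), so x_3 = 31.6 × e^(−3 × 0.2382) = 31.6 × 0.4894 = 15.46 mm.

15.5 mm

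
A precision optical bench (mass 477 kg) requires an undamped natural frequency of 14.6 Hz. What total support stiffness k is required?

ω_n = 2πf_n = 2π × 14.6 = 91.73 rad/s.
k = m·ω_n² = 477 × 91.73² = 477 × 8415 = 4014000 N/m.

4010000 N/m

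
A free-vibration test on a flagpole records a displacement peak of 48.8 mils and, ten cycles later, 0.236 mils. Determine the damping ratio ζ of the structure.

0.0846

Logarithmic decrement δ = (1/n)·ln(x₀/x_n) = (1/10)·ln(48.8/0.236) = (1/10)·ln(206.8) = 0.5332.
ζ = δ/√(4π² + δ²) = 0.5332/√(39.48 + 0.284) = 0.5332/6.306 = 0.08455.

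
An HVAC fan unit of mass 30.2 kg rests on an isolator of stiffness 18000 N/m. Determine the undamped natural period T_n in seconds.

ω_n = √(k/m) = √(18000/30.2) = √596.0 = 24.41 rad/s.
T_n = 2π/ω_n = 6.283/24.41 = 0.2574 s.

0.257 s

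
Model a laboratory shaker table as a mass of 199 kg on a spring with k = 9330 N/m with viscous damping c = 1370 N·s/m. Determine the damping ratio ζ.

0.503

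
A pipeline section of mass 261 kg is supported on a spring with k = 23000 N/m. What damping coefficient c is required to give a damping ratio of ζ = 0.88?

c_c = 2√(k·m) = 2√(23000 × 261) = 4900 N·s/m.
c = ζ·c_c = 0.88 × 4900 = 4312 N·s/m.

4310 N·s/m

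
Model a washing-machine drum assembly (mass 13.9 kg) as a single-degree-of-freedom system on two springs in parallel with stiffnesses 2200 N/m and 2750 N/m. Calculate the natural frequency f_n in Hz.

3.00 Hz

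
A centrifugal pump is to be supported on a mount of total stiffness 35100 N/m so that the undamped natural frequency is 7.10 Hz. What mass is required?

17.6 kg

ω_n = 2πf_n = 2π × 7.10 = 44.61 rad/s.
m = k/ω_n² = 35100/44.61² = 35100/1990 = 17.64 kg.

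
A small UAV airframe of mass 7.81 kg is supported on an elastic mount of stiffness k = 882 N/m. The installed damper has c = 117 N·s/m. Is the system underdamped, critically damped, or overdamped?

c_c = 2√(k·m) = 166.0 N·s/m; ζ = c/c_c = 117/166.0 = 0.705.
Since ζ < 1 the system is underdamped.

underdamped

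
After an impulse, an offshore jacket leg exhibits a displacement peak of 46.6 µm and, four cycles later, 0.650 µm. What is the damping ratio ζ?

Logarithmic decrement δ = (1/n)·ln(x₀/x_n) = (1/4)·ln(46.6/0.650) = (1/4)·ln(71.69) = 1.068.
ζ = δ/√(4π² + δ²) = 1.068/√(39.48 + 1.14) = 1.068/6.373 = 0.1676.

0.168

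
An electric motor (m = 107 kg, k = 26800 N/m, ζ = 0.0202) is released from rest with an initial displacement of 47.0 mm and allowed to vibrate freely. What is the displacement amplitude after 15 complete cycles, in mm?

7.00 mm

Logarithmic decrement δ = 2πζ/√(1 − ζ²) = 2π × 0.02020/√(1 − 0.000408) = 0.1269.
After n cycles, x_n/x₀ = e^(−nδ), so x_15 = 47.0 × e^(−15 × 0.1269) = 47.0 × 0.1489 = 7.000 mm.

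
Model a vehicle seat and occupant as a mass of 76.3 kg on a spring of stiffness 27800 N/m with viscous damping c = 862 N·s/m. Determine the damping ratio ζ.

ω_n = √(k/m) = √(27800/76.3) = 19.09 rad/s.
Critical damping c_c = 2√(k·m) = 2√(27800 × 76.3) = 2913 N·s/m, so ζ = c/c_c = 862/2913 = 0.2959.

0.296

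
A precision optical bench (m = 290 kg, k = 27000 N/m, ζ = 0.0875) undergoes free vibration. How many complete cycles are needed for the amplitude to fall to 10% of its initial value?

Logarithmic decrement δ = 2πζ/√(1 − ζ²) = 2π × 0.08750/√(1 − 0.00766) = 0.5519.
x_n/x₀ = e^(−nδ) ≤ 0.1; take ln: n ≥ ln(1/0.1)/δ = 2.303/0.5519 = 4.172.
So 5 complete cycles are required.

5 cycles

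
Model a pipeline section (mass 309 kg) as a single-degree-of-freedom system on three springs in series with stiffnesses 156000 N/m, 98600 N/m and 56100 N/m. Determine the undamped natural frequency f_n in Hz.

Series springs: 1/k_eq = 1/156000 + 1/98600 + 1/56100 = 3.438×10^-5, so k_eq = 29090 N/m.
ω_n = √(k_eq/m) = √(29090/309) = √94.14 = 9.702 rad/s.
f_n = ω_n/(2π) = 9.702/6.283 = 1.544 Hz.

1.54 Hz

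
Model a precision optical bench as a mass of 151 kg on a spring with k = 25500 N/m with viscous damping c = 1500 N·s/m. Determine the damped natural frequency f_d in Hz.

ω_n = √(k/m) = √(25500/151) = 13.00 rad/s.
Critical damping c_c = 2√(k·m) = 2√(25500 × 151) = 3925 N·s/m, so ζ = c/c_c = 1500/3925 = 0.3822.
ω_d = ω_n√(1 − ζ²) = 13.00 × √(1 − 0.146) = 12.01 rad/s.
f_d = ω_d/(2π) = 1.911 Hz.

1.91 Hz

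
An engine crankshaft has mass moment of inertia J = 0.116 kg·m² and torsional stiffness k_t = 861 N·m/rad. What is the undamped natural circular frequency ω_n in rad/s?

86.2 rad/s

ω_n = √(k_t/J) = √(861/0.116) = √7422 = 86.15 rad/s.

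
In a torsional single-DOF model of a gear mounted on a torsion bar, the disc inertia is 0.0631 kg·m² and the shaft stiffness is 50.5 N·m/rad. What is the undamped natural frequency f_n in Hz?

4.50 Hz

ω_n = √(k_t/J) = √(50.5/0.0631) = √800.3 = 28.29 rad/s.
f_n = ω_n/(2π) = 28.29/6.283 = 4.502 Hz.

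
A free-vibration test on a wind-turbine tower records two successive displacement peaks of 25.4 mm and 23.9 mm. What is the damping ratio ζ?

0.00969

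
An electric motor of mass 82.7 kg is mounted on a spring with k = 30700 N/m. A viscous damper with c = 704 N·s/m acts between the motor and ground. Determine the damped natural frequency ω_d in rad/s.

ω_n = √(k/m) = √(30700/82.7) = 19.27 rad/s.
Critical damping c_c = 2√(k·m) = 2√(30700 × 82.7) = 3187 N·s/m, so ζ = c/c_c = 704/3187 = 0.2209.
ω_d = ω_n√(1 − ζ²) = 19.27 × √(1 − 0.0488) = 18.79 rad/s.

18.8 rad/s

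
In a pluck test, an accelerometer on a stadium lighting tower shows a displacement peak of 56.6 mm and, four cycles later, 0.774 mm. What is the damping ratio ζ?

0.168

Logarithmic decrement δ = (1/n)·ln(x₀/x_n) = (1/4)·ln(56.6/0.774) = (1/4)·ln(73.13) = 1.073.
ζ = δ/√(4π² + δ²) = 1.073/√(39.48 + 1.15) = 1.073/6.374 = 0.1683.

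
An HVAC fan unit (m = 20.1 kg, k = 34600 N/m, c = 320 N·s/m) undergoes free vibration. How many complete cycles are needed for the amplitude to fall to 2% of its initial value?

4 cycles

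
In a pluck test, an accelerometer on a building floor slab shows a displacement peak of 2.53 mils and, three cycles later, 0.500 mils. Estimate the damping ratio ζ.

0.0857

Logarithmic decrement δ = (1/n)·ln(x₀/x_n) = (1/3)·ln(2.53/0.500) = (1/3)·ln(5.060) = 0.5405.
ζ = δ/√(4π² + δ²) = 0.5405/√(39.48 + 0.292) = 0.5405/6.306 = 0.08570.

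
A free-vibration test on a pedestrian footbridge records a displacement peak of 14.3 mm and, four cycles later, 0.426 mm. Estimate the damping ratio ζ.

0.138

Logarithmic decrement δ = (1/n)·ln(x₀/x_n) = (1/4)·ln(14.3/0.426) = (1/4)·ln(33.57) = 0.8784.
ζ = δ/√(4π² + δ²) = 0.8784/√(39.48 + 0.772) = 0.8784/6.344 = 0.1385.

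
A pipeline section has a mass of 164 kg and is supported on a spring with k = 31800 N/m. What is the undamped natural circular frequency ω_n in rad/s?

ω_n = √(k/m) = √(31800/164) = √193.9 = 13.92 rad/s.

13.9 rad/s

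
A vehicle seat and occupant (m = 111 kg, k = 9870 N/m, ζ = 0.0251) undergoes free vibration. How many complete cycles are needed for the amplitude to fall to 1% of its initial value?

Logarithmic decrement δ = 2πζ/√(1 − ζ²) = 2π × 0.02510/√(1 − 0.000630) = 0.1578.
x_n/x₀ = e^(−nδ) ≤ 0.01; take ln: n ≥ ln(1/0.01)/δ = 4.605/0.1578 = 29.19.
So 30 complete cycles are required.

30 cycles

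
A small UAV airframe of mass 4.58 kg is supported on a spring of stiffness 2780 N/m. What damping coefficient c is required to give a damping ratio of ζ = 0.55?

124 N·s/m

c_c = 2√(k·m) = 2√(2780 × 4.58) = 225.7 N·s/m.
c = ζ·c_c = 0.55 × 225.7 = 124.1 N·s/m.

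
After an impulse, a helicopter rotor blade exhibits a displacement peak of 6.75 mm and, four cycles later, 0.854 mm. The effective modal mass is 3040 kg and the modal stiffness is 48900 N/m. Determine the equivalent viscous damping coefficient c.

2000 N·s/m

Logarithmic decrement δ = (1/n)·ln(x₀/x_n) = (1/4)·ln(6.75/0.854) = (1/4)·ln(7.904) = 0.5168.
ζ = δ/√(4π² + δ²) = 0.5168/√(39.48 + 0.267) = 0.5168/6.304 = 0.08198.
c = ζ · 2√(km) = 0.08198 × 2√(48900 × 3040) = 0.08198 × 24380 = 1999 N·s/m.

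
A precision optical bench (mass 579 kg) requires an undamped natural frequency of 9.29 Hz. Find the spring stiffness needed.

1970000 N/m

ω_n = 2πf_n = 2π × 9.29 = 58.37 rad/s.
k = m·ω_n² = 579 × 58.37² = 579 × 3407 = 1973000 N/m.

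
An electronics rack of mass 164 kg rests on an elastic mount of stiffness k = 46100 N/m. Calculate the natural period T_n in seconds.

0.375 s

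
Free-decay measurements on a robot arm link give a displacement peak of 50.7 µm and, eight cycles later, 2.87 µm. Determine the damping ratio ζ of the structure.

0.0570

Logarithmic decrement δ = (1/n)·ln(x₀/x_n) = (1/8)·ln(50.7/2.87) = (1/8)·ln(17.67) = 0.3590.
ζ = δ/√(4π² + δ²) = 0.3590/√(39.48 + 0.129) = 0.3590/6.293 = 0.05704.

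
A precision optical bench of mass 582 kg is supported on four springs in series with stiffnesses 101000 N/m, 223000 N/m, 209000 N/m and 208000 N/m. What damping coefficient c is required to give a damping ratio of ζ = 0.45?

4430 N·s/m

Series springs: 1/k_eq = 1/101000 + 1/223000 + 1/209000 + 1/208000 = 2.398×10^-5, so k_eq = 41710 N/m.
c_c = 2√(k_eq·m) = 2√(41710 × 582) = 9853 N·s/m.
c = ζ·c_c = 0.45 × 9853 = 4434 N·s/m.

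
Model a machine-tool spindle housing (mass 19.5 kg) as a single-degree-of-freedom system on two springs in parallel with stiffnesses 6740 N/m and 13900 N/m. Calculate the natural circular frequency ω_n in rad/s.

32.5 rad/s

Parallel springs add: k_eq = 6740 + 13900 = 20640 N/m.
ω_n = √(k_eq/m) = √(20640/19.5) = √1058 = 32.53 rad/s.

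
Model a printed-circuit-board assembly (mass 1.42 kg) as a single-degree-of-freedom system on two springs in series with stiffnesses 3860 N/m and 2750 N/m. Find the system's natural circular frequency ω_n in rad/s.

33.6 rad/s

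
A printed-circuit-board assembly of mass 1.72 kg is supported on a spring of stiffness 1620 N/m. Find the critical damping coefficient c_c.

c_c = 2√(k·m) = 2√(1620 × 1.72) = 2 × 52.79 = 105.6 N·s/m.

106 N·s/m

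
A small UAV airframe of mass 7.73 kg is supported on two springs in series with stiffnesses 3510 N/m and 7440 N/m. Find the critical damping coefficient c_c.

Series springs: 1/k_eq = 1/3510 + 1/7440 = 0.0004193, so k_eq = 2385 N/m.
c_c = 2√(k_eq·m) = 2√(2385 × 7.73) = 2 × 135.8 = 271.6 N·s/m.

272 N·s/m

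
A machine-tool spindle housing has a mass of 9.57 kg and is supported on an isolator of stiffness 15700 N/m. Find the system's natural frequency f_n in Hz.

6.45 Hz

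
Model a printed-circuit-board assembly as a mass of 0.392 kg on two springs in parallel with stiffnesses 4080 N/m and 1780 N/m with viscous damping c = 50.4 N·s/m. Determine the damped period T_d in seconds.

0.0604 s

Parallel springs add: k_eq = 4080 + 1780 = 5860 N/m.
ω_n = √(k_eq/m) = √(5860/0.392) = 122.3 rad/s.
Critical damping c_c = 2√(k_eq·m) = 2√(5860 × 0.392) = 95.86 N·s/m, so ζ = c/c_c = 50.4/95.86 = 0.5258.
ω_d = ω_n√(1 − ζ²) = 122.3 × √(1 − 0.276) = 104.0 rad/s.
T_d = 2π/ω_d = 0.06041 s.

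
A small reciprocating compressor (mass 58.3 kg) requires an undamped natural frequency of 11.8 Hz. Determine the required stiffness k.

ω_n = 2πf_n = 2π × 11.8 = 74.14 rad/s.
k = m·ω_n² = 58.3 × 74.14² = 58.3 × 5497 = 320500 N/m.

320000 N/m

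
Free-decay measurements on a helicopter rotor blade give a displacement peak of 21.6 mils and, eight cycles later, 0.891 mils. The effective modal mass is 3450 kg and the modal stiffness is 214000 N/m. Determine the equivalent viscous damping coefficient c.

3440 N·s/m

Logarithmic decrement δ = (1/n)·ln(x₀/x_n) = (1/8)·ln(21.6/0.891) = (1/8)·ln(24.24) = 0.3985.
ζ = δ/√(4π² + δ²) = 0.3985/√(39.48 + 0.159) = 0.3985/6.296 = 0.06330.
c = ζ · 2√(km) = 0.06330 × 2√(214000 × 3450) = 0.06330 × 54340 = 3440 N·s/m.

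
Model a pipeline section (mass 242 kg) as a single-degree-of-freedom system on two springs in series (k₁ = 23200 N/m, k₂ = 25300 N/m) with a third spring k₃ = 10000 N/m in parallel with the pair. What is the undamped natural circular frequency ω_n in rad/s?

Series pair: k_s = k₁k₂/(k₁+k₂) = (23200)(25300)/(23200 + 25300) = 12100 N/m. In parallel with k₃: k_eq = 12100 + 10000 = 22100 N/m.
ω_n = √(k_eq/m) = √(22100/242) = √91.33 = 9.557 rad/s.

9.56 rad/s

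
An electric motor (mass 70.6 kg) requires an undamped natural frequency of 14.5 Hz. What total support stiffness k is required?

586000 N/m

ω_n = 2πf_n = 2π × 14.5 = 91.11 rad/s.
k = m·ω_n² = 70.6 × 91.11² = 70.6 × 8300 = 586000 N/m.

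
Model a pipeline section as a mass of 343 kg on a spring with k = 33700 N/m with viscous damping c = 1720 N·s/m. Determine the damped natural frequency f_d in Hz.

1.53 Hz

ω_n = √(k/m) = √(33700/343) = 9.912 rad/s.
Critical damping c_c = 2√(k·m) = 2√(33700 × 343) = 6800 N·s/m, so ζ = c/c_c = 1720/6800 = 0.2530.
ω_d = ω_n√(1 − ζ²) = 9.912 × √(1 − 0.0640) = 9.590 rad/s.
f_d = ω_d/(2π) = 1.526 Hz.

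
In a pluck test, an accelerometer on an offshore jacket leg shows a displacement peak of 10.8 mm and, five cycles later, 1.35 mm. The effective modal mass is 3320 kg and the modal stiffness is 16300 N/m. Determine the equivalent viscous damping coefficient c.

Logarithmic decrement δ = (1/n)·ln(x₀/x_n) = (1/5)·ln(10.8/1.35) = (1/5)·ln(8.000) = 0.4159.
ζ = δ/√(4π² + δ²) = 0.4159/√(39.48 + 0.173) = 0.4159/6.297 = 0.06605.
c = ζ · 2√(km) = 0.06605 × 2√(16300 × 3320) = 0.06605 × 14710 = 971.7 N·s/m.

972 N·s/m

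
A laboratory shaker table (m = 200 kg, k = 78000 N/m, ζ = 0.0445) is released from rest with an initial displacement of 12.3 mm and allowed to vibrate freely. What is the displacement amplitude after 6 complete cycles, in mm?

2.29 mm

Logarithmic decrement δ = 2πζ/√(1 − ζ²) = 2π × 0.04450/√(1 − 0.00198) = 0.2799.
After n cycles, x_n/x₀ = e^(−nδ), so x_6 = 12.3 × e^(−6 × 0.2799) = 12.3 × 0.1865 = 2.294 mm.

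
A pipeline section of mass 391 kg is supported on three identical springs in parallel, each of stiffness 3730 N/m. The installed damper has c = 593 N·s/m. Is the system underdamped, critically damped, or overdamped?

underdamped

Parallel springs add: k_eq = 3 × 3730 = 11190 N/m.
c_c = 2√(k_eq·m) = 4183 N·s/m; ζ = c/c_c = 593/4183 = 0.142.
Since ζ < 1 the system is underdamped.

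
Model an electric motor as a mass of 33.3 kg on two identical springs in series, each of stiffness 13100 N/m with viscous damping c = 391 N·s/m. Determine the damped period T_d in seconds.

0.493 s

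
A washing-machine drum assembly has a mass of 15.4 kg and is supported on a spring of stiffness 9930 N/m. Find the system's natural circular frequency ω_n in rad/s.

25.4 rad/s

ω_n = √(k/m) = √(9930/15.4) = √644.8 = 25.39 rad/s.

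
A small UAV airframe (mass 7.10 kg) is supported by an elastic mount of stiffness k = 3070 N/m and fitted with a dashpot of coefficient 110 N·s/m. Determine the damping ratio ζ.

ω_n = √(k/m) = √(3070/7.10) = 20.79 rad/s.
Critical damping c_c = 2√(k·m) = 2√(3070 × 7.10) = 295.3 N·s/m, so ζ = c/c_c = 110/295.3 = 0.3725.

0.373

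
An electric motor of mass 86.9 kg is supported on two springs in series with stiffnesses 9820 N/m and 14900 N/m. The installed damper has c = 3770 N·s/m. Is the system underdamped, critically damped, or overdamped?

Series springs: 1/k_eq = 1/9820 + 1/14900 = 0.0001689, so k_eq = 5919 N/m.
c_c = 2√(k_eq·m) = 1434 N·s/m; ζ = c/c_c = 3770/1434 = 2.63.
Since ζ > 1 the system is overdamped.

overdamped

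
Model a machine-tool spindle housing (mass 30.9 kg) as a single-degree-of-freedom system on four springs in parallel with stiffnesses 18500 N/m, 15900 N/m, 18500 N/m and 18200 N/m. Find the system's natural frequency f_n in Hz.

Parallel springs add: k_eq = 18500 + 15900 + 18500 + 18200 = 71100 N/m.
ω_n = √(k_eq/m) = √(71100/30.9) = √2301 = 47.97 rad/s.
f_n = ω_n/(2π) = 47.97/6.283 = 7.634 Hz.

7.63 Hz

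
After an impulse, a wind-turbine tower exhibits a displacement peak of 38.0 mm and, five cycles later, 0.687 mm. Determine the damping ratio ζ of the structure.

Logarithmic decrement δ = (1/n)·ln(x₀/x_n) = (1/5)·ln(38.0/0.687) = (1/5)·ln(55.31) = 0.8026.
ζ = δ/√(4π² + δ²) = 0.8026/√(39.48 + 0.644) = 0.8026/6.334 = 0.1267.

0.127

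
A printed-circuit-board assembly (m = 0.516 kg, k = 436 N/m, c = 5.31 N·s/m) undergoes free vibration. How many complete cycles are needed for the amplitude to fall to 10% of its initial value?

3 cycles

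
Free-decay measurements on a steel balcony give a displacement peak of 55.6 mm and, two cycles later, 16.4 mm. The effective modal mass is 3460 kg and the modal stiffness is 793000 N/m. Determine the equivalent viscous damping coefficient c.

Logarithmic decrement δ = (1/n)·ln(x₀/x_n) = (1/2)·ln(55.6/16.4) = (1/2)·ln(3.390) = 0.6105.
ζ = δ/√(4π² + δ²) = 0.6105/√(39.48 + 0.373) = 0.6105/6.313 = 0.09670.
c = ζ · 2√(km) = 0.09670 × 2√(793000 × 3460) = 0.09670 × 104800 = 10130 N·s/m.

10100 N·s/m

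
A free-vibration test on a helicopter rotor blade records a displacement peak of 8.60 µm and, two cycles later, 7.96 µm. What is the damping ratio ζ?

Logarithmic decrement δ = (1/n)·ln(x₀/x_n) = (1/2)·ln(8.60/7.96) = (1/2)·ln(1.080) = 0.03867.
ζ = δ/√(4π² + δ²) = 0.03867/√(39.48 + 0.00150) = 0.03867/6.283 = 0.006154.

0.00615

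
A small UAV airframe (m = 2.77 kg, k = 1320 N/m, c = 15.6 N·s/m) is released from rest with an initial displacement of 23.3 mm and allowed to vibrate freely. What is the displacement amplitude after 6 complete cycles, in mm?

ζ = c/(2√(km)) = 15.6/(2√(1320 × 2.77)) = 15.6/120.9 = 0.1290.
Logarithmic decrement δ = 2πζ/√(1 − ζ²) = 2π × 0.1290/√(1 − 0.0166) = 0.8173.
After n cycles, x_n/x₀ = e^(−nδ), so x_6 = 23.3 × e^(−6 × 0.8173) = 23.3 × 0.007418 = 0.1728 mm.

0.173 mm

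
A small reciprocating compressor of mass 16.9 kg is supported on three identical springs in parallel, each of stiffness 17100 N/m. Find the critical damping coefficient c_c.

1860 N·s/m

Parallel springs add: k_eq = 3 × 17100 = 51300 N/m.
c_c = 2√(k_eq·m) = 2√(51300 × 16.9) = 2 × 931.1 = 1862 N·s/m.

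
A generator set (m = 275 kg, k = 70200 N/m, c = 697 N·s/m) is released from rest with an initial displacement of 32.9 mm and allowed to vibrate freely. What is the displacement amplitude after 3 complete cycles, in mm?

7.34 mm

ζ = c/(2√(km)) = 697/(2√(70200 × 275)) = 697/8787 = 0.07932.
Logarithmic decrement δ = 2πζ/√(1 − ζ²) = 2π × 0.07932/√(1 − 0.00629) = 0.4999.
After n cycles, x_n/x₀ = e^(−nδ), so x_3 = 32.9 × e^(−3 × 0.4999) = 32.9 × 0.2232 = 7.342 mm.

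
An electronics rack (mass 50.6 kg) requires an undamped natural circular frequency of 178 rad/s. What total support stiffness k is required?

1600000 N/m

k = m·ω_n² = 50.6 × 178.0² = 50.6 × 31680 = 1603000 N/m.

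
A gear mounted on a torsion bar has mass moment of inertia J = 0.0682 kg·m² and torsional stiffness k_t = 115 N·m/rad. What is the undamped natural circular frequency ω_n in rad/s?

41.1 rad/s

ω_n = √(k_t/J) = √(115/0.0682) = √1686 = 41.06 rad/s.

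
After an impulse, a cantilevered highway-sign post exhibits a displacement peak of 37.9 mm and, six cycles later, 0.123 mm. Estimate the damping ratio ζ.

0.150

Logarithmic decrement δ = (1/n)·ln(x₀/x_n) = (1/6)·ln(37.9/0.123) = (1/6)·ln(308.1) = 0.9551.
ζ = δ/√(4π² + δ²) = 0.9551/√(39.48 + 0.912) = 0.9551/6.355 = 0.1503.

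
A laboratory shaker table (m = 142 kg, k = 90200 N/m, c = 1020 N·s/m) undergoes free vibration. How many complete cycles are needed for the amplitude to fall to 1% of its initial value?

6 cycles

ζ = c/(2√(km)) = 1020/(2√(90200 × 142)) = 1020/7158 = 0.1425.
Logarithmic decrement δ = 2πζ/√(1 − ζ²) = 2π × 0.1425/√(1 − 0.0203) = 0.9046.
x_n/x₀ = e^(−nδ) ≤ 0.01; take ln: n ≥ ln(1/0.01)/δ = 4.605/0.9046 = 5.091.
So 6 complete cycles are required.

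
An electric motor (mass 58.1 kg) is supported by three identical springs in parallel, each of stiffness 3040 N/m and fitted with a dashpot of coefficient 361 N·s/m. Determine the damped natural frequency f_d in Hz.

1.93 Hz

Parallel springs add: k_eq = 3 × 3040 = 9120 N/m.
ω_n = √(k_eq/m) = √(9120/58.1) = 12.53 rad/s.
Critical damping c_c = 2√(k_eq·m) = 2√(9120 × 58.1) = 1456 N·s/m, so ζ = c/c_c = 361/1456 = 0.2480.
ω_d = ω_n√(1 − ζ²) = 12.53 × √(1 − 0.0615) = 12.14 rad/s.
f_d = ω_d/(2π) = 1.932 Hz.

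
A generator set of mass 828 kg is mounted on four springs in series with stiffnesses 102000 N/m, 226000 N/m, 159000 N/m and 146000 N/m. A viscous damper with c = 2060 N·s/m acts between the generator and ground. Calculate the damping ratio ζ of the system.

Series springs: 1/k_eq = 1/102000 + 1/226000 + 1/159000 + 1/146000 = 2.737×10^-5, so k_eq = 36540 N/m.
ω_n = √(k_eq/m) = √(36540/828) = 6.643 rad/s.
Critical damping c_c = 2√(k_eq·m) = 2√(36540 × 828) = 11000 N·s/m, so ζ = c/c_c = 2060/11000 = 0.1873.

0.187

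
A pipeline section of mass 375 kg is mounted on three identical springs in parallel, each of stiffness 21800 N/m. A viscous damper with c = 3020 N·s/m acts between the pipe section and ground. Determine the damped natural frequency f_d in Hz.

2.00 Hz

Parallel springs add: k_eq = 3 × 21800 = 65400 N/m.
ω_n = √(k_eq/m) = √(65400/375) = 13.21 rad/s.
Critical damping c_c = 2√(k_eq·m) = 2√(65400 × 375) = 9905 N·s/m, so ζ = c/c_c = 3020/9905 = 0.3049.
ω_d = ω_n√(1 − ζ²) = 13.21 × √(1 − 0.0930) = 12.58 rad/s.
f_d = ω_d/(2π) = 2.002 Hz.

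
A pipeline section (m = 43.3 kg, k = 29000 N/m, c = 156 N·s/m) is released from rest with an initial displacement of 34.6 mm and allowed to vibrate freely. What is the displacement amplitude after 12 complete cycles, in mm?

0.180 mm

ζ = c/(2√(km)) = 156/(2√(29000 × 43.3)) = 156/2241 = 0.06961.
Logarithmic decrement δ = 2πζ/√(1 − ζ²) = 2π × 0.06961/√(1 − 0.00485) = 0.4384.
After n cycles, x_n/x₀ = e^(−nδ), so x_12 = 34.6 × e^(−12 × 0.4384) = 34.6 × 0.005190 = 0.1796 mm.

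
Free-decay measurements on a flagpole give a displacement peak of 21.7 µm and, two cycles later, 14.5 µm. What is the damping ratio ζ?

Logarithmic decrement δ = (1/n)·ln(x₀/x_n) = (1/2)·ln(21.7/14.5) = (1/2)·ln(1.497) = 0.2016.
ζ = δ/√(4π² + δ²) = 0.2016/√(39.48 + 0.0406) = 0.2016/6.286 = 0.03207.

0.0321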